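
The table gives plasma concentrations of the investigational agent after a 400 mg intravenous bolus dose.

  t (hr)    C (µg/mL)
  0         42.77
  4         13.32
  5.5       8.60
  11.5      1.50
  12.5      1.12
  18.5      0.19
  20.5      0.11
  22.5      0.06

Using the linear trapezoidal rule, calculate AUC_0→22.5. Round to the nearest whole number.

Trapezoidal AUC_0→22.5:
  [0→4]: (42.77+13.32)/2 × 4 = 112.18
  [4→5.5]: (13.32+8.60)/2 × 1.5 = 16.44
  [5.5→11.5]: (8.60+1.50)/2 × 6 = 30.3
  [11.5→12.5]: (1.50+1.12)/2 × 1 = 1.31
  [12.5→18.5]: (1.12+0.19)/2 × 6 = 3.93
  [18.5→20.5]: (0.19+0.11)/2 × 2 = 0.3
  [20.5→22.5]: (0.11+0.06)/2 × 2 = 0.17
  Sum = 164.63 µg/mL·hr

AUC = 165 µg/mL·hr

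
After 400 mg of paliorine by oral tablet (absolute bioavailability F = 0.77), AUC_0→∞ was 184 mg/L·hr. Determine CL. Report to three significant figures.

CL = F × Dose / AUC_0→∞
   = 0.77 × 400 / 184 = 1.67391 L/hr

CL = 1.67 L/hr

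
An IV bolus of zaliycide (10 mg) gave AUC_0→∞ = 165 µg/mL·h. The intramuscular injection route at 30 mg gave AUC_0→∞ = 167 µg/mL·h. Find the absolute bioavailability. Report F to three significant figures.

F = 0.337

F = (AUC_ev / D_ev) / (AUC_iv / D_iv)
  = (167/30) / (165/10)
  = 5.56667 / 16.5 = 0.3374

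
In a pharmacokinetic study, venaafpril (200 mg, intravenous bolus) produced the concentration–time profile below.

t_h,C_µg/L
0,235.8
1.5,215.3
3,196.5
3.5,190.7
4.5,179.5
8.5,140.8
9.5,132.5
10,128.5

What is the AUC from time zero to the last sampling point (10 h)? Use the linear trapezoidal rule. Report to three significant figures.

Trapezoidal AUC_0→10:
  [0→1.5]: (235.8+215.3)/2 × 1.5 = 338.325
  [1.5→3]: (215.3+196.5)/2 × 1.5 = 308.85
  [3→3.5]: (196.5+190.7)/2 × 0.5 = 96.8
  [3.5→4.5]: (190.7+179.5)/2 × 1 = 185.1
  [4.5→8.5]: (179.5+140.8)/2 × 4 = 640.6
  [8.5→9.5]: (140.8+132.5)/2 × 1 = 136.65
  [9.5→10]: (132.5+128.5)/2 × 0.5 = 65.25
  Sum = 1771.575 µg/L·h

AUC = 1770 µg/L·h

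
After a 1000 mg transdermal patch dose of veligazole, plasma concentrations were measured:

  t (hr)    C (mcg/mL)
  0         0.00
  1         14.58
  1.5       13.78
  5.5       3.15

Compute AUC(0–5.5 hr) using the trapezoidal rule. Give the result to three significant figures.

AUC = 48.2 mcg/mL·hr

Trapezoidal AUC_0→5.5:
  [0→1]: (0.00+14.58)/2 × 1 = 7.29
  [1→1.5]: (14.58+13.78)/2 × 0.5 = 7.09
  [1.5→5.5]: (13.78+3.15)/2 × 4 = 33.86
  Sum = 48.24 mcg/mL·hr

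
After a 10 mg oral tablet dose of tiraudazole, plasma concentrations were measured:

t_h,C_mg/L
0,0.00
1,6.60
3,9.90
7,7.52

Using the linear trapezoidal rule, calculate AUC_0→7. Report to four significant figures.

Trapezoidal AUC_0→7:
  [0→1]: (0.00+6.60)/2 × 1 = 3.3
  [1→3]: (6.60+9.90)/2 × 2 = 16.5
  [3→7]: (9.90+7.52)/2 × 4 = 34.84
  Sum = 54.64 mg/L·h

AUC = 54.64 mg/L·h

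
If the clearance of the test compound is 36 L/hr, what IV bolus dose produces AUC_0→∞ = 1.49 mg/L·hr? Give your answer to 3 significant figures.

Dose_iv = CL × AUC_0→∞
     = 36 × 1.49 = 53.64 mg

Dose = 53.6 mg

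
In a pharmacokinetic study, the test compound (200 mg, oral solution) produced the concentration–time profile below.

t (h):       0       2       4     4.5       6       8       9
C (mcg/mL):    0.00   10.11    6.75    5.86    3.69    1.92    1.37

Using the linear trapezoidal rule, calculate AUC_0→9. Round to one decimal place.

Trapezoidal AUC_0→9:
  [0→2]: (0.00+10.11)/2 × 2 = 10.11
  [2→4]: (10.11+6.75)/2 × 2 = 16.86
  [4→4.5]: (6.75+5.86)/2 × 0.5 = 3.1525
  [4.5→6]: (5.86+3.69)/2 × 1.5 = 7.1625
  [6→8]: (3.69+1.92)/2 × 2 = 5.61
  [8→9]: (1.92+1.37)/2 × 1 = 1.645
  Sum = 44.54 mcg/mL·h

AUC = 44.5 mcg/mL·h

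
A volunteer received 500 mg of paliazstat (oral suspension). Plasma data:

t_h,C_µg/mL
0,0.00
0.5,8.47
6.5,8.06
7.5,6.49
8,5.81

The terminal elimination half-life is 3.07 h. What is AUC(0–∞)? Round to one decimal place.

AUC = 87.8 µg/mL·h

Trapezoidal AUC_0→8:
  [0→0.5]: (0.00+8.47)/2 × 0.5 = 2.1175
  [0.5→6.5]: (8.47+8.06)/2 × 6 = 49.59
  [6.5→7.5]: (8.06+6.49)/2 × 1 = 7.275
  [7.5→8]: (6.49+5.81)/2 × 0.5 = 3.075
  Sum = 62.0575 µg/mL·h
k_e = ln2 / t½ = 0.693147 / 3.07 = 0.2258 h^-1
Extrapolated tail: C_last / k_e = 5.81 / 0.2258 = 25.731
AUC_0→∞ = 62.0575 + 25.731 = 87.7885 µg/mL·h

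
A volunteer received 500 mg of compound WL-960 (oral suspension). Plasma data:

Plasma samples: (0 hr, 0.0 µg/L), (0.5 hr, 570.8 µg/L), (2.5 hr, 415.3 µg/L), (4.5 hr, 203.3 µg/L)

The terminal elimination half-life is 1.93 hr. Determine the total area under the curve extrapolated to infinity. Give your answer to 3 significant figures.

Trapezoidal AUC_0→4.5:
  [0→0.5]: (0.0+570.8)/2 × 0.5 = 142.7
  [0.5→2.5]: (570.8+415.3)/2 × 2 = 986.1
  [2.5→4.5]: (415.3+203.3)/2 × 2 = 618.6
  Sum = 1747.4 µg/L·hr
k_e = ln2 / t½ = 0.693147 / 1.93 = 0.3591 hr^-1
Extrapolated tail: C_last / k_e = 203.3 / 0.3591 = 566.138
AUC_0→∞ = 1747.4 + 566.138 = 2313.538 µg/L·hr

AUC = 2310 µg/L·hr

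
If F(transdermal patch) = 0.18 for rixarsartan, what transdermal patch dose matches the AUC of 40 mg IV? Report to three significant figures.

For equal systemic exposure: F × D_ev = D_iv
D_ev = D_iv / F = 40 / 0.18 = 222.222 mg

D_transdermal = 222 mg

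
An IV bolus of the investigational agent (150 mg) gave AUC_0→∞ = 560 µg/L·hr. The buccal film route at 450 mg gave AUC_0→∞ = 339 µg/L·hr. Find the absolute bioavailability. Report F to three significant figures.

F = 0.202

F = (AUC_ev / D_ev) / (AUC_iv / D_iv)
  = (339/450) / (560/150)
  = 0.753333 / 3.73333 = 0.2018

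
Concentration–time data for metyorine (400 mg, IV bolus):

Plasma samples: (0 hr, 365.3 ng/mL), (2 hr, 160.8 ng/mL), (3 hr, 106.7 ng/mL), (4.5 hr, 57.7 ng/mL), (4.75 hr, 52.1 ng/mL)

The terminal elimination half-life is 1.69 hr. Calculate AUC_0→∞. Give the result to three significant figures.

Trapezoidal AUC_0→4.75:
  [0→2]: (365.3+160.8)/2 × 2 = 526.1
  [2→3]: (160.8+106.7)/2 × 1 = 133.75
  [3→4.5]: (106.7+57.7)/2 × 1.5 = 123.3
  [4.5→4.75]: (57.7+52.1)/2 × 0.25 = 13.725
  Sum = 796.875 ng/mL·hr
k_e = ln2 / t½ = 0.693147 / 1.69 = 0.4101 hr^-1
Extrapolated tail: C_last / k_e = 52.1 / 0.4101 = 127.042
AUC_0→∞ = 796.875 + 127.042 = 923.917 ng/mL·hr

AUC = 924 ng/mL·hr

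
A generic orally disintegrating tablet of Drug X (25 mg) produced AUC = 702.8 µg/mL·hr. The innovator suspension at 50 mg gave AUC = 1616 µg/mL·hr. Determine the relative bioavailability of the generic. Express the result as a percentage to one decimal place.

F_rel = 87.0%

F_rel = (AUC_test/D_test) / (AUC_ref/D_ref)
      = (702.8/25) / (1616/50)
      = 28.112 / 32.32 = 0.8698 = 86.98%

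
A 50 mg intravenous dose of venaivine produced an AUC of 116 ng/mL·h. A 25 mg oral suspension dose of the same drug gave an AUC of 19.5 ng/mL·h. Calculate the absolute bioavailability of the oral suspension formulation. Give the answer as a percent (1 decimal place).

F = 33.6%

F = (AUC_ev / D_ev) / (AUC_iv / D_iv)
  = (19.5/25) / (116/50)
  = 0.78 / 2.32 = 0.3362
  = 33.62%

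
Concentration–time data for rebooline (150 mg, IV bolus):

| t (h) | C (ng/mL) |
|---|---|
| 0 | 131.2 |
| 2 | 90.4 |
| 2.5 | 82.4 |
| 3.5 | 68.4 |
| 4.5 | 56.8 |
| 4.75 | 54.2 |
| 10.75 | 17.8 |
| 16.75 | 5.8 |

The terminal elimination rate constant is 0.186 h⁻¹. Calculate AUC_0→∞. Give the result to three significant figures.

Trapezoidal AUC_0→16.75:
  [0→2]: (131.2+90.4)/2 × 2 = 221.6
  [2→2.5]: (90.4+82.4)/2 × 0.5 = 43.2
  [2.5→3.5]: (82.4+68.4)/2 × 1 = 75.4
  [3.5→4.5]: (68.4+56.8)/2 × 1 = 62.6
  [4.5→4.75]: (56.8+54.2)/2 × 0.25 = 13.875
  [4.75→10.75]: (54.2+17.8)/2 × 6 = 216.0
  [10.75→16.75]: (17.8+5.8)/2 × 6 = 70.8
  Sum = 703.475 ng/mL·h
Extrapolated tail: C_last / k_e = 5.8 / 0.186 = 31.183
AUC_0→∞ = 703.475 + 31.183 = 734.658 ng/mL·h

AUC = 735 ng/mL·h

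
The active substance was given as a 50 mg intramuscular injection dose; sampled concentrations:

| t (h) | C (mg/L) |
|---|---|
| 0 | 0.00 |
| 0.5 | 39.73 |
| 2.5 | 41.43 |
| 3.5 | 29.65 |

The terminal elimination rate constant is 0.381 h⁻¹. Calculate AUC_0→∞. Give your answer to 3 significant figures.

Trapezoidal AUC_0→3.5:
  [0→0.5]: (0.00+39.73)/2 × 0.5 = 9.9325
  [0.5→2.5]: (39.73+41.43)/2 × 2 = 81.16
  [2.5→3.5]: (41.43+29.65)/2 × 1 = 35.54
  Sum = 126.6325 mg/L·h
Extrapolated tail: C_last / k_e = 29.65 / 0.381 = 77.822
AUC_0→∞ = 126.6325 + 77.822 = 204.4545 mg/L·h

AUC = 204 mg/L·h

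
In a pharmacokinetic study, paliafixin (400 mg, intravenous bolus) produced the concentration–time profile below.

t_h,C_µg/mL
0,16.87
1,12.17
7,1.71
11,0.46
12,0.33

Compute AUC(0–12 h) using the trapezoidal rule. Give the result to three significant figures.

AUC = 60.9 µg/mL·h

Trapezoidal AUC_0→12:
  [0→1]: (16.87+12.17)/2 × 1 = 14.52
  [1→7]: (12.17+1.71)/2 × 6 = 41.64
  [7→11]: (1.71+0.46)/2 × 4 = 4.34
  [11→12]: (0.46+0.33)/2 × 1 = 0.395
  Sum = 60.895 µg/mL·h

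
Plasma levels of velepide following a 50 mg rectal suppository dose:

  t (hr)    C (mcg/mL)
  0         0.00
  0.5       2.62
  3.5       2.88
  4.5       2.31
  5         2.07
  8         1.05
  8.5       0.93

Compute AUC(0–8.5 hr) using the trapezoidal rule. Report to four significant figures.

Trapezoidal AUC_0→8.5:
  [0→0.5]: (0.00+2.62)/2 × 0.5 = 0.655
  [0.5→3.5]: (2.62+2.88)/2 × 3 = 8.25
  [3.5→4.5]: (2.88+2.31)/2 × 1 = 2.595
  [4.5→5]: (2.31+2.07)/2 × 0.5 = 1.095
  [5→8]: (2.07+1.05)/2 × 3 = 4.68
  [8→8.5]: (1.05+0.93)/2 × 0.5 = 0.495
  Sum = 17.77 mcg/mL·hr

AUC = 17.77 mcg/mL·hr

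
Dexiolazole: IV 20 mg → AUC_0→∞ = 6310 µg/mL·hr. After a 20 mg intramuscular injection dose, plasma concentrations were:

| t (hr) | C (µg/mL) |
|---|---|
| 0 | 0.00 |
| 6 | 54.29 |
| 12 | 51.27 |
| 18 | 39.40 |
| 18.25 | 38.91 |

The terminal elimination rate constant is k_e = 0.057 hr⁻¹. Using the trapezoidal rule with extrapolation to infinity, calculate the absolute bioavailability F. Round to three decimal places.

Trapezoidal AUC_0→18.25 (intramuscular injection):
  [0→6]: (0.00+54.29)/2 × 6 = 162.87
  [6→12]: (54.29+51.27)/2 × 6 = 316.68
  [12→18]: (51.27+39.40)/2 × 6 = 272.01
  [18→18.25]: (39.40+38.91)/2 × 0.25 = 9.78875
  Sum = 761.34875 µg/mL·hr
Tail: C_last/k_e = 38.91/0.057 = 682.632
AUC_0→∞ (intramuscular injection) = 761.34875 + 682.632 = 1443.98075 µg/mL·hr
F = (AUC_ev/D_ev)/(AUC_iv/D_iv) = (1443.98075/20)/(6310/20) = 72.199/315.5 = 0.2288

F = 0.229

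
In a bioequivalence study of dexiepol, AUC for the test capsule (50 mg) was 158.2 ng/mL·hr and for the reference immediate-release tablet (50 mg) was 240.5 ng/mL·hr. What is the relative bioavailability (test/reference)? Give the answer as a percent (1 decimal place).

F_rel = (AUC_test/D_test) / (AUC_ref/D_ref)
      = (158.2/50) / (240.5/50)
      = 3.164 / 4.81 = 0.6578 = 65.78%

F_rel = 65.8%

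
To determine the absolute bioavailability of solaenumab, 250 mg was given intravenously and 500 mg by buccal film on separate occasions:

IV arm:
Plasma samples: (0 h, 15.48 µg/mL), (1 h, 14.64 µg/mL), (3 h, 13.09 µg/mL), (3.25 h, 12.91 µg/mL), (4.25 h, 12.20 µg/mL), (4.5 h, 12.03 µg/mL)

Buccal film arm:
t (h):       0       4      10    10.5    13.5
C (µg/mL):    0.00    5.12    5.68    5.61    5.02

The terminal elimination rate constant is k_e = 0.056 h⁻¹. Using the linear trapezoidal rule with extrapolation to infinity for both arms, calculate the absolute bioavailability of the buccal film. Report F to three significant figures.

F = 0.273

Trapezoidal AUC_0→4.5 (IV):
  [0→1]: (15.48+14.64)/2 × 1 = 15.06
  [1→3]: (14.64+13.09)/2 × 2 = 27.73
  [3→3.25]: (13.09+12.91)/2 × 0.25 = 3.25
  [3.25→4.25]: (12.91+12.20)/2 × 1 = 12.555
  [4.25→4.5]: (12.20+12.03)/2 × 0.25 = 3.02875
  Sum = 61.62375 µg/mL·h
IV tail: 12.03/0.056 = 214.821; AUC_iv,0→∞ = 61.62375 + 214.821 = 276.44475 µg/mL·h
Trapezoidal AUC_0→13.5 (buccal film):
  [0→4]: (0.00+5.12)/2 × 4 = 10.24
  [4→10]: (5.12+5.68)/2 × 6 = 32.4
  [10→10.5]: (5.68+5.61)/2 × 0.5 = 2.8225
  [10.5→13.5]: (5.61+5.02)/2 × 3 = 15.945
  Sum = 61.4075 µg/mL·h
buccal film tail: 5.02/0.056 = 89.643; AUC_ev,0→∞ = 61.4075 + 89.643 = 151.0505 µg/mL·h
F = (AUC_ev/D_ev)/(AUC_iv/D_iv) = (151.0505/500)/(276.44475/250) = 0.302101/1.105779 = 0.2732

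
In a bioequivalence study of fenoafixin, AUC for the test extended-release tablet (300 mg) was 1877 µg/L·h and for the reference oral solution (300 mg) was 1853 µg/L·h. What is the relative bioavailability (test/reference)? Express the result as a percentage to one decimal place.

F_rel = (AUC_test/D_test) / (AUC_ref/D_ref)
      = (1877/300) / (1853/300)
      = 6.25667 / 6.17667 = 1.0130 = 101.30%

F_rel = 101.3%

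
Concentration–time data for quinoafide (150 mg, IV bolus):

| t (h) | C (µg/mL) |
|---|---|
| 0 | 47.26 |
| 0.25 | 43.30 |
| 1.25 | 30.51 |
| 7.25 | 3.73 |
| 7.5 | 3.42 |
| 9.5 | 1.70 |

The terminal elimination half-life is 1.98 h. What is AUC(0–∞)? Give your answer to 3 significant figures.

AUC = 162 µg/mL·h

Trapezoidal AUC_0→9.5:
  [0→0.25]: (47.26+43.30)/2 × 0.25 = 11.32
  [0.25→1.25]: (43.30+30.51)/2 × 1 = 36.905
  [1.25→7.25]: (30.51+3.73)/2 × 6 = 102.72
  [7.25→7.5]: (3.73+3.42)/2 × 0.25 = 0.89375
  [7.5→9.5]: (3.42+1.70)/2 × 2 = 5.12
  Sum = 156.95875 µg/mL·h
k_e = ln2 / t½ = 0.693147 / 1.98 = 0.3501 h^-1
Extrapolated tail: C_last / k_e = 1.70 / 0.3501 = 4.856
AUC_0→∞ = 156.95875 + 4.856 = 161.81475 µg/mL·h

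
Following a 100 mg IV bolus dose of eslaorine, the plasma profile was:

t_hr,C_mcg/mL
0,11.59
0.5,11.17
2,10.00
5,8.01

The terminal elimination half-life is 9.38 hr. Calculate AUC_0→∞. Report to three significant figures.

Trapezoidal AUC_0→5:
  [0→0.5]: (11.59+11.17)/2 × 0.5 = 5.69
  [0.5→2]: (11.17+10.00)/2 × 1.5 = 15.8775
  [2→5]: (10.00+8.01)/2 × 3 = 27.015
  Sum = 48.5825 mcg/mL·hr
k_e = ln2 / t½ = 0.693147 / 9.38 = 0.0739 hr^-1
Extrapolated tail: C_last / k_e = 8.01 / 0.0739 = 108.390
AUC_0→∞ = 48.5825 + 108.390 = 156.9725 mcg/mL·hr

AUC = 157 mcg/mL·hr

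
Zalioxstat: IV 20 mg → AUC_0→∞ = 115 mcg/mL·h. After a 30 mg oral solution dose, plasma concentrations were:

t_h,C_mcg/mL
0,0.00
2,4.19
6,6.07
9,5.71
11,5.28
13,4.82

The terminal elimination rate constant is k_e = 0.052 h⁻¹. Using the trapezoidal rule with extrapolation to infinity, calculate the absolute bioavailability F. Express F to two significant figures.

F = 0.91

Trapezoidal AUC_0→13 (oral solution):
  [0→2]: (0.00+4.19)/2 × 2 = 4.19
  [2→6]: (4.19+6.07)/2 × 4 = 20.52
  [6→9]: (6.07+5.71)/2 × 3 = 17.67
  [9→11]: (5.71+5.28)/2 × 2 = 10.99
  [11→13]: (5.28+4.82)/2 × 2 = 10.1
  Sum = 63.47 mcg/mL·h
Tail: C_last/k_e = 4.82/0.052 = 92.692
AUC_0→∞ (oral solution) = 63.47 + 92.692 = 156.162 mcg/mL·h
F = (AUC_ev/D_ev)/(AUC_iv/D_iv) = (156.162/30)/(115/20) = 5.2054/5.75 = 0.9053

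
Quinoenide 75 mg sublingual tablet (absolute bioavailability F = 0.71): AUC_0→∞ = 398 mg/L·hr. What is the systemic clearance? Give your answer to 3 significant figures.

CL = F × Dose / AUC_0→∞
   = 0.71 × 75 / 398 = 0.133794 L/hr

CL = 0.134 L/hr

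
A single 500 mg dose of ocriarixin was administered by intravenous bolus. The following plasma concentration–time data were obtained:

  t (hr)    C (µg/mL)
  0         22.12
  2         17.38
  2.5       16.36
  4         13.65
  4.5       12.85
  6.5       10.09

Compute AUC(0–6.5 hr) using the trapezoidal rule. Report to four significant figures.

Trapezoidal AUC_0→6.5:
  [0→2]: (22.12+17.38)/2 × 2 = 39.5
  [2→2.5]: (17.38+16.36)/2 × 0.5 = 8.435
  [2.5→4]: (16.36+13.65)/2 × 1.5 = 22.5075
  [4→4.5]: (13.65+12.85)/2 × 0.5 = 6.625
  [4.5→6.5]: (12.85+10.09)/2 × 2 = 22.94
  Sum = 100.0075 µg/mL·hr

AUC = 100.0 µg/mL·hr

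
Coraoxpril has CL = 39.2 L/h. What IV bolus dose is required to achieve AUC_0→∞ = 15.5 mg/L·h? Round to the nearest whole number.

Dose = 608 mg

Dose_iv = CL × AUC_0→∞
     = 39.2 × 15.5 = 607.6 mg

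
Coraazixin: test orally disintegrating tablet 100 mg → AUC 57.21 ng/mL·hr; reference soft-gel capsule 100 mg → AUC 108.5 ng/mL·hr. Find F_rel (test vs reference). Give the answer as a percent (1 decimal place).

F_rel = (AUC_test/D_test) / (AUC_ref/D_ref)
      = (57.21/100) / (108.5/100)
      = 0.5721 / 1.085 = 0.5273 = 52.73%

F_rel = 52.7%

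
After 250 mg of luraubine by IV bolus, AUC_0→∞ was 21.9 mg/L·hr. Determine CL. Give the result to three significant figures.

CL = 11.4 L/hr

CL = Dose_iv / AUC_0→∞
   = 250 / 21.9 = 11.4155 L/hr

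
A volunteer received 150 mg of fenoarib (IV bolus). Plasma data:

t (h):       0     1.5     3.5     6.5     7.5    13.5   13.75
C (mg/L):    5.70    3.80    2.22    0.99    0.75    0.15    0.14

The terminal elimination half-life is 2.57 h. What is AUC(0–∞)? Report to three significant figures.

AUC = 22.1 mg/L·h

Trapezoidal AUC_0→13.75:
  [0→1.5]: (5.70+3.80)/2 × 1.5 = 7.125
  [1.5→3.5]: (3.80+2.22)/2 × 2 = 6.02
  [3.5→6.5]: (2.22+0.99)/2 × 3 = 4.815
  [6.5→7.5]: (0.99+0.75)/2 × 1 = 0.87
  [7.5→13.5]: (0.75+0.15)/2 × 6 = 2.7
  [13.5→13.75]: (0.15+0.14)/2 × 0.25 = 0.03625
  Sum = 21.56625 mg/L·h
k_e = ln2 / t½ = 0.693147 / 2.57 = 0.2697 h^-1
Extrapolated tail: C_last / k_e = 0.14 / 0.2697 = 0.519
AUC_0→∞ = 21.56625 + 0.519 = 22.08525 mg/L·h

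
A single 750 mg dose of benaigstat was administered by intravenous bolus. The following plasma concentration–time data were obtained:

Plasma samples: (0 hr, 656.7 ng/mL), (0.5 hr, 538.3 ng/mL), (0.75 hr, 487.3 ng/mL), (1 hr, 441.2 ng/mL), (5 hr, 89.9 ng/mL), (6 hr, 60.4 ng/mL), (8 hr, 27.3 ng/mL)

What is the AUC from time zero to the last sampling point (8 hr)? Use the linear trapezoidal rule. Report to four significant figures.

AUC = 1768 ng/mL·hr

Trapezoidal AUC_0→8:
  [0→0.5]: (656.7+538.3)/2 × 0.5 = 298.75
  [0.5→0.75]: (538.3+487.3)/2 × 0.25 = 128.2
  [0.75→1]: (487.3+441.2)/2 × 0.25 = 116.0625
  [1→5]: (441.2+89.9)/2 × 4 = 1062.2
  [5→6]: (89.9+60.4)/2 × 1 = 75.15
  [6→8]: (60.4+27.3)/2 × 2 = 87.7
  Sum = 1768.0625 ng/mL·hr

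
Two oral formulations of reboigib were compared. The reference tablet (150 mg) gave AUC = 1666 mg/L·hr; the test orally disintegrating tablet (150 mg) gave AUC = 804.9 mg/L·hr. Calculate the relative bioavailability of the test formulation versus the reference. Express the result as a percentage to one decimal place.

F_rel = (AUC_test/D_test) / (AUC_ref/D_ref)
      = (804.9/150) / (1666/150)
      = 5.366 / 11.1067 = 0.4831 = 48.31%

F_rel = 48.3%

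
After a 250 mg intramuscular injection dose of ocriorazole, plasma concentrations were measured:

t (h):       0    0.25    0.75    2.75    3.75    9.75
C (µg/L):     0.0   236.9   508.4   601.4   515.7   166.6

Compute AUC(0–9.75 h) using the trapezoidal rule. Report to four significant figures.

Trapezoidal AUC_0→9.75:
  [0→0.25]: (0.0+236.9)/2 × 0.25 = 29.6125
  [0.25→0.75]: (236.9+508.4)/2 × 0.5 = 186.325
  [0.75→2.75]: (508.4+601.4)/2 × 2 = 1109.8
  [2.75→3.75]: (601.4+515.7)/2 × 1 = 558.55
  [3.75→9.75]: (515.7+166.6)/2 × 6 = 2046.9
  Sum = 3931.1875 µg/L·h

AUC = 3931 µg/L·h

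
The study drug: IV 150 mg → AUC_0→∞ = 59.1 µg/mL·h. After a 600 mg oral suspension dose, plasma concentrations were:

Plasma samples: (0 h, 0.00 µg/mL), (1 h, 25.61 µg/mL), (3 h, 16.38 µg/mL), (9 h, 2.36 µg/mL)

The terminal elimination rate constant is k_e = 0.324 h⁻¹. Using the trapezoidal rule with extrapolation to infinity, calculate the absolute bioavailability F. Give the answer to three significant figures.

F = 0.500

Trapezoidal AUC_0→9 (oral suspension):
  [0→1]: (0.00+25.61)/2 × 1 = 12.805
  [1→3]: (25.61+16.38)/2 × 2 = 41.99
  [3→9]: (16.38+2.36)/2 × 6 = 56.22
  Sum = 111.015 µg/mL·h
Tail: C_last/k_e = 2.36/0.324 = 7.284
AUC_0→∞ (oral suspension) = 111.015 + 7.284 = 118.299 µg/mL·h
F = (AUC_ev/D_ev)/(AUC_iv/D_iv) = (118.299/600)/(59.1/150) = 0.197165/0.394 = 0.5004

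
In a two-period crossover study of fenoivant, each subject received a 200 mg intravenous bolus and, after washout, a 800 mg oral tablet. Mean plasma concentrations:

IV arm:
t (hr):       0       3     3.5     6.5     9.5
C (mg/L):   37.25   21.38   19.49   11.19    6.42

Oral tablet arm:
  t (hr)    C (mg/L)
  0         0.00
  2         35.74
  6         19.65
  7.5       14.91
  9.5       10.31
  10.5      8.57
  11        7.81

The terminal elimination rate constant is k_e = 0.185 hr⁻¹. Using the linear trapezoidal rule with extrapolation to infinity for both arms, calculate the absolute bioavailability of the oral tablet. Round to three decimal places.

Trapezoidal AUC_0→9.5 (IV):
  [0→3]: (37.25+21.38)/2 × 3 = 87.945
  [3→3.5]: (21.38+19.49)/2 × 0.5 = 10.2175
  [3.5→6.5]: (19.49+11.19)/2 × 3 = 46.02
  [6.5→9.5]: (11.19+6.42)/2 × 3 = 26.415
  Sum = 170.5975 mg/L·hr
IV tail: 6.42/0.185 = 34.703; AUC_iv,0→∞ = 170.5975 + 34.703 = 205.3005 mg/L·hr
Trapezoidal AUC_0→11 (oral tablet):
  [0→2]: (0.00+35.74)/2 × 2 = 35.74
  [2→6]: (35.74+19.65)/2 × 4 = 110.78
  [6→7.5]: (19.65+14.91)/2 × 1.5 = 25.92
  [7.5→9.5]: (14.91+10.31)/2 × 2 = 25.22
  [9.5→10.5]: (10.31+8.57)/2 × 1 = 9.44
  [10.5→11]: (8.57+7.81)/2 × 0.5 = 4.095
  Sum = 211.195 mg/L·hr
oral tablet tail: 7.81/0.185 = 42.216; AUC_ev,0→∞ = 211.195 + 42.216 = 253.411 mg/L·hr
F = (AUC_ev/D_ev)/(AUC_iv/D_iv) = (253.411/800)/(205.3005/200) = 0.31676375/1.0265025 = 0.3086

F = 0.309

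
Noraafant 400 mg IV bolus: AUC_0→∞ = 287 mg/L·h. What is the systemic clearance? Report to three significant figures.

CL = Dose_iv / AUC_0→∞
   = 400 / 287 = 1.39373 L/h

CL = 1.39 L/h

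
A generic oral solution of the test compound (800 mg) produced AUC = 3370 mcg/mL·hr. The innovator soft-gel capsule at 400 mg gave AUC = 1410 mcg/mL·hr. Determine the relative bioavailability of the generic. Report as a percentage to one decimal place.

F_rel = 119.5%

F_rel = (AUC_test/D_test) / (AUC_ref/D_ref)
      = (3370/800) / (1410/400)
      = 4.2125 / 3.525 = 1.1950 = 119.50%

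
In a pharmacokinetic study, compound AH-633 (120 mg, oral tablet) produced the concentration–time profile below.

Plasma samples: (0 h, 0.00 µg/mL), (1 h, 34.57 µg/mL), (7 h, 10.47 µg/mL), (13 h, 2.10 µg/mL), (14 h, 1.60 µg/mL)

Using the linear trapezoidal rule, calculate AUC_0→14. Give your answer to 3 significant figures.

Trapezoidal AUC_0→14:
  [0→1]: (0.00+34.57)/2 × 1 = 17.285
  [1→7]: (34.57+10.47)/2 × 6 = 135.12
  [7→13]: (10.47+2.10)/2 × 6 = 37.71
  [13→14]: (2.10+1.60)/2 × 1 = 1.85
  Sum = 191.965 µg/mL·h

AUC = 192 µg/mL·h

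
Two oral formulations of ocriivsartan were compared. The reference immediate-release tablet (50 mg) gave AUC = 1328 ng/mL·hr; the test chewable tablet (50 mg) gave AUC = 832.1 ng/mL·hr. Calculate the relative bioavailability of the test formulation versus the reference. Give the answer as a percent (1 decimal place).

F_rel = (AUC_test/D_test) / (AUC_ref/D_ref)
      = (832.1/50) / (1328/50)
      = 16.642 / 26.56 = 0.6266 = 62.66%

F_rel = 62.7%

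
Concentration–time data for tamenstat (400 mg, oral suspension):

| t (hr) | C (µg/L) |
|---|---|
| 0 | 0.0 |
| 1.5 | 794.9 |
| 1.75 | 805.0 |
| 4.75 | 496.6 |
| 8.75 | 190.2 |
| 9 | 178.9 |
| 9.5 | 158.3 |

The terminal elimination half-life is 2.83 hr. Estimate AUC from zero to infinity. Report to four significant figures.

AUC = 4899 µg/L·hr

Trapezoidal AUC_0→9.5:
  [0→1.5]: (0.0+794.9)/2 × 1.5 = 596.175
  [1.5→1.75]: (794.9+805.0)/2 × 0.25 = 199.9875
  [1.75→4.75]: (805.0+496.6)/2 × 3 = 1952.4
  [4.75→8.75]: (496.6+190.2)/2 × 4 = 1373.6
  [8.75→9]: (190.2+178.9)/2 × 0.25 = 46.1375
  [9→9.5]: (178.9+158.3)/2 × 0.5 = 84.3
  Sum = 4252.6 µg/L·hr
k_e = ln2 / t½ = 0.693147 / 2.83 = 0.2449 hr^-1
Extrapolated tail: C_last / k_e = 158.3 / 0.2449 = 646.386
AUC_0→∞ = 4252.6 + 646.386 = 4898.986 µg/L·hr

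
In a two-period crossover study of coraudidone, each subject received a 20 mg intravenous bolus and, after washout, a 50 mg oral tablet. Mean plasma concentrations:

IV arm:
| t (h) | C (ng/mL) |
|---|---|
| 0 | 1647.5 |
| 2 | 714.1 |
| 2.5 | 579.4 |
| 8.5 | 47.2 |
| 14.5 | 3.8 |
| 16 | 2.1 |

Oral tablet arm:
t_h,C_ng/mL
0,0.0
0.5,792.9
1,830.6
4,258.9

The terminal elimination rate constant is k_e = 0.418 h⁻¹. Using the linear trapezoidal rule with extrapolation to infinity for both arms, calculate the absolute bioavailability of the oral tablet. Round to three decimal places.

Trapezoidal AUC_0→16 (IV):
  [0→2]: (1647.5+714.1)/2 × 2 = 2361.6
  [2→2.5]: (714.1+579.4)/2 × 0.5 = 323.375
  [2.5→8.5]: (579.4+47.2)/2 × 6 = 1879.8
  [8.5→14.5]: (47.2+3.8)/2 × 6 = 153.0
  [14.5→16]: (3.8+2.1)/2 × 1.5 = 4.425
  Sum = 4722.2 ng/mL·h
IV tail: 2.1/0.418 = 5.024; AUC_iv,0→∞ = 4722.2 + 5.024 = 4727.224 ng/mL·h
Trapezoidal AUC_0→4 (oral tablet):
  [0→0.5]: (0.0+792.9)/2 × 0.5 = 198.225
  [0.5→1]: (792.9+830.6)/2 × 0.5 = 405.875
  [1→4]: (830.6+258.9)/2 × 3 = 1634.25
  Sum = 2238.35 ng/mL·h
oral tablet tail: 258.9/0.418 = 619.378; AUC_ev,0→∞ = 2238.35 + 619.378 = 2857.728 ng/mL·h
F = (AUC_ev/D_ev)/(AUC_iv/D_iv) = (2857.728/50)/(4727.224/20) = 57.15456/236.3612 = 0.2418

F = 0.242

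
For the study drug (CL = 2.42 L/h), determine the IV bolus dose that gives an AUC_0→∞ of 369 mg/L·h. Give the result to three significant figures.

Dose_iv = CL × AUC_0→∞
     = 2.42 × 369 = 892.98 mg

Dose = 893 mg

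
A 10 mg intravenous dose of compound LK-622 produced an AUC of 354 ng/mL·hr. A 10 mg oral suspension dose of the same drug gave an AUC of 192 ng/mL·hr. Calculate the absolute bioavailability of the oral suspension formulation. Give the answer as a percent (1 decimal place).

F = 54.2%

F = (AUC_ev / D_ev) / (AUC_iv / D_iv)
  = (192/10) / (354/10)
  = 19.2 / 35.4 = 0.5424
  = 54.24%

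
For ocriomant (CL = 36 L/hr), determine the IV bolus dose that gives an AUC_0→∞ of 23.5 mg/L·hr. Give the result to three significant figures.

Dose_iv = CL × AUC_0→∞
     = 36 × 23.5 = 846 mg

Dose = 846 mg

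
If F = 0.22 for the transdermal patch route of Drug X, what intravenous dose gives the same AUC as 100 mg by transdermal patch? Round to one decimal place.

Systemic exposure from an extravascular dose = F × D_ev, so the equivalent IV dose is F × D_ev.
D_iv = F × D_ev = 0.22 × 100 = 22 mg

D_iv = 22.0 mg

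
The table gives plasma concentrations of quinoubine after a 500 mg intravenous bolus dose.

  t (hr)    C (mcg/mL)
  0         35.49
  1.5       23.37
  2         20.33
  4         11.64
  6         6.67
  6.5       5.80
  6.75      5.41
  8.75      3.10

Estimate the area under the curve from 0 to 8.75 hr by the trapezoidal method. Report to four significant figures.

AUC = 118.4 mcg/mL·hr

Trapezoidal AUC_0→8.75:
  [0→1.5]: (35.49+23.37)/2 × 1.5 = 44.145
  [1.5→2]: (23.37+20.33)/2 × 0.5 = 10.925
  [2→4]: (20.33+11.64)/2 × 2 = 31.97
  [4→6]: (11.64+6.67)/2 × 2 = 18.31
  [6→6.5]: (6.67+5.80)/2 × 0.5 = 3.1175
  [6.5→6.75]: (5.80+5.41)/2 × 0.25 = 1.40125
  [6.75→8.75]: (5.41+3.10)/2 × 2 = 8.51
  Sum = 118.37875 mcg/mL·hr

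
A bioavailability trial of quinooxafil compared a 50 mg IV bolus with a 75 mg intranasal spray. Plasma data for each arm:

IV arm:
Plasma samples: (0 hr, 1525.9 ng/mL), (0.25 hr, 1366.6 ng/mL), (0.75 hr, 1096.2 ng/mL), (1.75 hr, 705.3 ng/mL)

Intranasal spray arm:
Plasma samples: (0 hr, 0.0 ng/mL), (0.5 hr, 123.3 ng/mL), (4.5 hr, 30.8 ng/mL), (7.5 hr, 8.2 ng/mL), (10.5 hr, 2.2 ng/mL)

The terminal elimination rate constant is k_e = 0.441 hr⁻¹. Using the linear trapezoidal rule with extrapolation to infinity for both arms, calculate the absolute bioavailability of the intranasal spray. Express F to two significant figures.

F = 0.080

Trapezoidal AUC_0→1.75 (IV):
  [0→0.25]: (1525.9+1366.6)/2 × 0.25 = 361.5625
  [0.25→0.75]: (1366.6+1096.2)/2 × 0.5 = 615.7
  [0.75→1.75]: (1096.2+705.3)/2 × 1 = 900.75
  Sum = 1878.0125 ng/mL·hr
IV tail: 705.3/0.441 = 1599.320; AUC_iv,0→∞ = 1878.0125 + 1599.320 = 3477.3325 ng/mL·hr
Trapezoidal AUC_0→10.5 (intranasal spray):
  [0→0.5]: (0.0+123.3)/2 × 0.5 = 30.825
  [0.5→4.5]: (123.3+30.8)/2 × 4 = 308.2
  [4.5→7.5]: (30.8+8.2)/2 × 3 = 58.5
  [7.5→10.5]: (8.2+2.2)/2 × 3 = 15.6
  Sum = 413.125 ng/mL·hr
intranasal spray tail: 2.2/0.441 = 4.989; AUC_ev,0→∞ = 413.125 + 4.989 = 418.114 ng/mL·hr
F = (AUC_ev/D_ev)/(AUC_iv/D_iv) = (418.114/75)/(3477.3325/50) = 5.57485/69.54665 = 0.0802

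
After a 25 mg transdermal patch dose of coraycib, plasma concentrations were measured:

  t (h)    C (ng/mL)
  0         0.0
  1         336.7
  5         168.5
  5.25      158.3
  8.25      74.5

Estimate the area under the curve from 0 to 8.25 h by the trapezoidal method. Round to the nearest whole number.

AUC = 1569 ng/mL·h

Trapezoidal AUC_0→8.25:
  [0→1]: (0.0+336.7)/2 × 1 = 168.35
  [1→5]: (336.7+168.5)/2 × 4 = 1010.4
  [5→5.25]: (168.5+158.3)/2 × 0.25 = 40.85
  [5.25→8.25]: (158.3+74.5)/2 × 3 = 349.2
  Sum = 1568.8 ng/mL·h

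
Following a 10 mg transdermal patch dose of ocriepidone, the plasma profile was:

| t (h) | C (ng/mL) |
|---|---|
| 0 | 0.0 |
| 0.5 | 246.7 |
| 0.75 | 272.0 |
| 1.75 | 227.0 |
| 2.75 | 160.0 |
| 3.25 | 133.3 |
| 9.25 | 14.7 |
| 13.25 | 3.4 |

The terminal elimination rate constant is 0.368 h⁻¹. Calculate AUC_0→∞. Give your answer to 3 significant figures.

AUC = 1130 ng/mL·h

Trapezoidal AUC_0→13.25:
  [0→0.5]: (0.0+246.7)/2 × 0.5 = 61.675
  [0.5→0.75]: (246.7+272.0)/2 × 0.25 = 64.8375
  [0.75→1.75]: (272.0+227.0)/2 × 1 = 249.5
  [1.75→2.75]: (227.0+160.0)/2 × 1 = 193.5
  [2.75→3.25]: (160.0+133.3)/2 × 0.5 = 73.325
  [3.25→9.25]: (133.3+14.7)/2 × 6 = 444.0
  [9.25→13.25]: (14.7+3.4)/2 × 4 = 36.2
  Sum = 1123.0375 ng/mL·h
Extrapolated tail: C_last / k_e = 3.4 / 0.368 = 9.239
AUC_0→∞ = 1123.0375 + 9.239 = 1132.2765 ng/mL·h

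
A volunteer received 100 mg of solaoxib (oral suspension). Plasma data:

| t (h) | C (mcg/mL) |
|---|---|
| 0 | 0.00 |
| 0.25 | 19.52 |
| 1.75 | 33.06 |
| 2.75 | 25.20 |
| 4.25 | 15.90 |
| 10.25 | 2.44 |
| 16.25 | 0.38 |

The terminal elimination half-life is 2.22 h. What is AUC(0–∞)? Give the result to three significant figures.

Trapezoidal AUC_0→16.25:
  [0→0.25]: (0.00+19.52)/2 × 0.25 = 2.44
  [0.25→1.75]: (19.52+33.06)/2 × 1.5 = 39.435
  [1.75→2.75]: (33.06+25.20)/2 × 1 = 29.13
  [2.75→4.25]: (25.20+15.90)/2 × 1.5 = 30.825
  [4.25→10.25]: (15.90+2.44)/2 × 6 = 55.02
  [10.25→16.25]: (2.44+0.38)/2 × 6 = 8.46
  Sum = 165.31 mcg/mL·h
k_e = ln2 / t½ = 0.693147 / 2.22 = 0.3122 h^-1
Extrapolated tail: C_last / k_e = 0.38 / 0.3122 = 1.217
AUC_0→∞ = 165.31 + 1.217 = 166.527 mcg/mL·h

AUC = 167 mcg/mL·h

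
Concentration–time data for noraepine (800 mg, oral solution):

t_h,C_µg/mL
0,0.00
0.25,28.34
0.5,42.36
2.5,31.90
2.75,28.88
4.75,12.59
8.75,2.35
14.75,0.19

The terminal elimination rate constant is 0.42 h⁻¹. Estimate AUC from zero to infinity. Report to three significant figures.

AUC = 174 µg/mL·h

Trapezoidal AUC_0→14.75:
  [0→0.25]: (0.00+28.34)/2 × 0.25 = 3.5425
  [0.25→0.5]: (28.34+42.36)/2 × 0.25 = 8.8375
  [0.5→2.5]: (42.36+31.90)/2 × 2 = 74.26
  [2.5→2.75]: (31.90+28.88)/2 × 0.25 = 7.5975
  [2.75→4.75]: (28.88+12.59)/2 × 2 = 41.47
  [4.75→8.75]: (12.59+2.35)/2 × 4 = 29.88
  [8.75→14.75]: (2.35+0.19)/2 × 6 = 7.62
  Sum = 173.2075 µg/mL·h
Extrapolated tail: C_last / k_e = 0.19 / 0.42 = 0.452
AUC_0→∞ = 173.2075 + 0.452 = 173.6595 µg/mL·h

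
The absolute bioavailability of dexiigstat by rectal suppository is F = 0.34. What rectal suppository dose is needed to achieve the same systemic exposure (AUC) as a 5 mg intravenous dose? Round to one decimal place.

D_rectal = 14.7 mg

For equal systemic exposure: F × D_ev = D_iv
D_ev = D_iv / F = 5 / 0.34 = 14.7059 mg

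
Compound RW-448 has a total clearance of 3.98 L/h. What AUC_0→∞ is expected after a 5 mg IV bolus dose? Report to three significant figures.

AUC = 1.26 mg/L·h

AUC_0→∞ = Dose_iv / CL
        = 5 / 3.98 = 1.25628 mg/L·h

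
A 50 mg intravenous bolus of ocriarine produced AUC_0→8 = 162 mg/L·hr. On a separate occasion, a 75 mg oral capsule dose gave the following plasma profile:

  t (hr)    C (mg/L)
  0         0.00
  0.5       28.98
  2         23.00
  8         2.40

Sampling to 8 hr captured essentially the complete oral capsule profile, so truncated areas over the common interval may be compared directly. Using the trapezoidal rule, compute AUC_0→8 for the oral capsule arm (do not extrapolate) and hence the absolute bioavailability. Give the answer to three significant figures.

F = 0.504

Trapezoidal AUC_0→8 (oral capsule):
  [0→0.5]: (0.00+28.98)/2 × 0.5 = 7.245
  [0.5→2]: (28.98+23.00)/2 × 1.5 = 38.985
  [2→8]: (23.00+2.40)/2 × 6 = 76.2
  Sum = 122.43 mg/L·hr
F = (AUC_ev/D_ev)/(AUC_iv/D_iv) = (122.43/75)/(162/50) = 1.6324/3.24 = 0.5038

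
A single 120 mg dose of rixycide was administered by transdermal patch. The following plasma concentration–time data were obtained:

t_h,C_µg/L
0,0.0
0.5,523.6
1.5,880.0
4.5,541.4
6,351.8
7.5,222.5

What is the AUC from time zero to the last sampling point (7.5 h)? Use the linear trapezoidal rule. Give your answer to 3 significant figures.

AUC = 4070 µg/L·h

Trapezoidal AUC_0→7.5:
  [0→0.5]: (0.0+523.6)/2 × 0.5 = 130.9
  [0.5→1.5]: (523.6+880.0)/2 × 1 = 701.8
  [1.5→4.5]: (880.0+541.4)/2 × 3 = 2132.1
  [4.5→6]: (541.4+351.8)/2 × 1.5 = 669.9
  [6→7.5]: (351.8+222.5)/2 × 1.5 = 430.725
  Sum = 4065.425 µg/L·h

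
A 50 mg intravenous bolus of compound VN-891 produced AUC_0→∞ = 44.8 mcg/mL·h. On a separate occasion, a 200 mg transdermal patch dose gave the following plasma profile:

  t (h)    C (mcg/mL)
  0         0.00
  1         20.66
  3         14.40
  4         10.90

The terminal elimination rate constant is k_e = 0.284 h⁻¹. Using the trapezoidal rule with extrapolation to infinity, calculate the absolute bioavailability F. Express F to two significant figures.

F = 0.54

Trapezoidal AUC_0→4 (transdermal patch):
  [0→1]: (0.00+20.66)/2 × 1 = 10.33
  [1→3]: (20.66+14.40)/2 × 2 = 35.06
  [3→4]: (14.40+10.90)/2 × 1 = 12.65
  Sum = 58.04 mcg/mL·h
Tail: C_last/k_e = 10.90/0.284 = 38.380
AUC_0→∞ (transdermal patch) = 58.04 + 38.380 = 96.42 mcg/mL·h
F = (AUC_ev/D_ev)/(AUC_iv/D_iv) = (96.42/200)/(44.8/50) = 0.4821/0.896 = 0.5381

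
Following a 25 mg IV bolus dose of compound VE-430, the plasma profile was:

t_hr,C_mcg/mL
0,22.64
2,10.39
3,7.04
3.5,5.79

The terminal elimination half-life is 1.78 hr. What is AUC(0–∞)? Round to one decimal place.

Trapezoidal AUC_0→3.5:
  [0→2]: (22.64+10.39)/2 × 2 = 33.03
  [2→3]: (10.39+7.04)/2 × 1 = 8.715
  [3→3.5]: (7.04+5.79)/2 × 0.5 = 3.2075
  Sum = 44.9525 mcg/mL·hr
k_e = ln2 / t½ = 0.693147 / 1.78 = 0.3894 hr^-1
Extrapolated tail: C_last / k_e = 5.79 / 0.3894 = 14.869
AUC_0→∞ = 44.9525 + 14.869 = 59.8215 mcg/mL·hr

AUC = 59.8 mcg/mL·hr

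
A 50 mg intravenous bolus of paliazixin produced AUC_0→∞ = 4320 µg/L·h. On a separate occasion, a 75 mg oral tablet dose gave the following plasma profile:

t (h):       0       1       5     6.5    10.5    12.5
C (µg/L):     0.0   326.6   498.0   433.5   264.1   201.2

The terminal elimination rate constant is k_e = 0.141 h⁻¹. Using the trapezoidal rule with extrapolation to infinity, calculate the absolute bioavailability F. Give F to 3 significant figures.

Trapezoidal AUC_0→12.5 (oral tablet):
  [0→1]: (0.0+326.6)/2 × 1 = 163.3
  [1→5]: (326.6+498.0)/2 × 4 = 1649.2
  [5→6.5]: (498.0+433.5)/2 × 1.5 = 698.625
  [6.5→10.5]: (433.5+264.1)/2 × 4 = 1395.2
  [10.5→12.5]: (264.1+201.2)/2 × 2 = 465.3
  Sum = 4371.625 µg/L·h
Tail: C_last/k_e = 201.2/0.141 = 1426.950
AUC_0→∞ (oral tablet) = 4371.625 + 1426.950 = 5798.575 µg/L·h
F = (AUC_ev/D_ev)/(AUC_iv/D_iv) = (5798.575/75)/(4320/50) = 77.3143/86.4 = 0.8948

F = 0.895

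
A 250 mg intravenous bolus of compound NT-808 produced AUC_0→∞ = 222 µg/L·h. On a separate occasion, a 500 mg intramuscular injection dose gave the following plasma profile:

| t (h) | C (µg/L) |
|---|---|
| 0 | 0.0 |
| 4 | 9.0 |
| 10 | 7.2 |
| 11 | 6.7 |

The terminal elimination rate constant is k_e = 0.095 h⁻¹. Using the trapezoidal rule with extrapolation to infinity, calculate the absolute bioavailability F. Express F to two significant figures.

F = 0.32

Trapezoidal AUC_0→11 (intramuscular injection):
  [0→4]: (0.0+9.0)/2 × 4 = 18.0
  [4→10]: (9.0+7.2)/2 × 6 = 48.6
  [10→11]: (7.2+6.7)/2 × 1 = 6.95
  Sum = 73.55 µg/L·h
Tail: C_last/k_e = 6.7/0.095 = 70.526
AUC_0→∞ (intramuscular injection) = 73.55 + 70.526 = 144.076 µg/L·h
F = (AUC_ev/D_ev)/(AUC_iv/D_iv) = (144.076/500)/(222/250) = 0.288152/0.888 = 0.3245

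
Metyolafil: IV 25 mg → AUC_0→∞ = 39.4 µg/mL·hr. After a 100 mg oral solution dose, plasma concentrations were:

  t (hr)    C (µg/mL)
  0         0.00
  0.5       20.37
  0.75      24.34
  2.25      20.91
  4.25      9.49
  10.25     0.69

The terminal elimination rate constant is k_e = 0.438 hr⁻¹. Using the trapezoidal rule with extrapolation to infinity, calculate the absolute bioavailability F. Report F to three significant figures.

Trapezoidal AUC_0→10.25 (oral solution):
  [0→0.5]: (0.00+20.37)/2 × 0.5 = 5.0925
  [0.5→0.75]: (20.37+24.34)/2 × 0.25 = 5.58875
  [0.75→2.25]: (24.34+20.91)/2 × 1.5 = 33.9375
  [2.25→4.25]: (20.91+9.49)/2 × 2 = 30.4
  [4.25→10.25]: (9.49+0.69)/2 × 6 = 30.54
  Sum = 105.55875 µg/mL·hr
Tail: C_last/k_e = 0.69/0.438 = 1.575
AUC_0→∞ (oral solution) = 105.55875 + 1.575 = 107.13375 µg/mL·hr
F = (AUC_ev/D_ev)/(AUC_iv/D_iv) = (107.13375/100)/(39.4/25) = 1.0713375/1.576 = 0.6798

F = 0.680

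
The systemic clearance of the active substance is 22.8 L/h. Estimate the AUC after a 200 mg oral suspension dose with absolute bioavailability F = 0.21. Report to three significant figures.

AUC = 1.84 mg/L·h

AUC_0→∞ = F × Dose / CL
        = 0.21 × 200 / 22.8 = 1.84211 mg/L·h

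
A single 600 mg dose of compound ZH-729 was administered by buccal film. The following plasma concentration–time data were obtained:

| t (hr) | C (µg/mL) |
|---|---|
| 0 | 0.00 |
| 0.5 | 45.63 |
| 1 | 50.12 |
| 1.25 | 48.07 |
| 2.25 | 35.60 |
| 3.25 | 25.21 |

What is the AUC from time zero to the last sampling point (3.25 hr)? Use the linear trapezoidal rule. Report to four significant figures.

Trapezoidal AUC_0→3.25:
  [0→0.5]: (0.00+45.63)/2 × 0.5 = 11.4075
  [0.5→1]: (45.63+50.12)/2 × 0.5 = 23.9375
  [1→1.25]: (50.12+48.07)/2 × 0.25 = 12.27375
  [1.25→2.25]: (48.07+35.60)/2 × 1 = 41.835
  [2.25→3.25]: (35.60+25.21)/2 × 1 = 30.405
  Sum = 119.85875 µg/mL·hr

AUC = 119.9 µg/mL·hr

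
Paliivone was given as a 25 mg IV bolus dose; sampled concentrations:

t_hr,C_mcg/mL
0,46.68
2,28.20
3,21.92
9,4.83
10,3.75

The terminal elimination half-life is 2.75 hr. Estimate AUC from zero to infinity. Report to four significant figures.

AUC = 199.4 mcg/mL·hr

Trapezoidal AUC_0→10:
  [0→2]: (46.68+28.20)/2 × 2 = 74.88
  [2→3]: (28.20+21.92)/2 × 1 = 25.06
  [3→9]: (21.92+4.83)/2 × 6 = 80.25
  [9→10]: (4.83+3.75)/2 × 1 = 4.29
  Sum = 184.48 mcg/mL·hr
k_e = ln2 / t½ = 0.693147 / 2.75 = 0.2521 hr^-1
Extrapolated tail: C_last / k_e = 3.75 / 0.2521 = 14.875
AUC_0→∞ = 184.48 + 14.875 = 199.355 mcg/mL·hr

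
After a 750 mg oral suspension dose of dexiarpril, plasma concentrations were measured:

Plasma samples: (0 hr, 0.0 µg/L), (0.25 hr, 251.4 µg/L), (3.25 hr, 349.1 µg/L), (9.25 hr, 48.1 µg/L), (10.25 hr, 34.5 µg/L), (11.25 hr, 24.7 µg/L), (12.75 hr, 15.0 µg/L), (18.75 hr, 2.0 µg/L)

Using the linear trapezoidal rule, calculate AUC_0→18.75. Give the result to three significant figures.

AUC = 2280 µg/L·hr

Trapezoidal AUC_0→18.75:
  [0→0.25]: (0.0+251.4)/2 × 0.25 = 31.425
  [0.25→3.25]: (251.4+349.1)/2 × 3 = 900.75
  [3.25→9.25]: (349.1+48.1)/2 × 6 = 1191.6
  [9.25→10.25]: (48.1+34.5)/2 × 1 = 41.3
  [10.25→11.25]: (34.5+24.7)/2 × 1 = 29.6
  [11.25→12.75]: (24.7+15.0)/2 × 1.5 = 29.775
  [12.75→18.75]: (15.0+2.0)/2 × 6 = 51.0
  Sum = 2275.45 µg/L·hr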